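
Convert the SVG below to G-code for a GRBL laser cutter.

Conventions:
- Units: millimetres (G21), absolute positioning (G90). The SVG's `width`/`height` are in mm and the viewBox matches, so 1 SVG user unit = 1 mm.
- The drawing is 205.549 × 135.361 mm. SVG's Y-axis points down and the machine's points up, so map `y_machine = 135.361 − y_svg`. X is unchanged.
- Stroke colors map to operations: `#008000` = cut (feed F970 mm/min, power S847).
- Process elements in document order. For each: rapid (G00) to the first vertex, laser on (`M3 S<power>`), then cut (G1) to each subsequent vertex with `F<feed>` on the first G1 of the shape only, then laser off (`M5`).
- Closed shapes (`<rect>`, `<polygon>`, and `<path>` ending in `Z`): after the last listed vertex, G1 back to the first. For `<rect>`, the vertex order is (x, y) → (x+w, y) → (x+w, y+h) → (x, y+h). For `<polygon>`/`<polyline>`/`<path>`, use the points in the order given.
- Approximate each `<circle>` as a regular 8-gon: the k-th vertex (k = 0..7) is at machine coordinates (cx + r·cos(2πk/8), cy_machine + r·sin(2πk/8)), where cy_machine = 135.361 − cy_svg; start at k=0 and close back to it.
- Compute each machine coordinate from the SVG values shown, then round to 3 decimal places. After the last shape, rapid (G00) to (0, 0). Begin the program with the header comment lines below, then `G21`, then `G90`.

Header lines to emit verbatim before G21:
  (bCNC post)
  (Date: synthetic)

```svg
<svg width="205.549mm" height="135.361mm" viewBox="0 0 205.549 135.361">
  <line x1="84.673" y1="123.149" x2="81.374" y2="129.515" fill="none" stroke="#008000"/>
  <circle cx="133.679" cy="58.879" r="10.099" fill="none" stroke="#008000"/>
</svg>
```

(bCNC post)
(Date: synthetic)
G21
G90
G00 X84.673 Y12.212
M3 S847
G1 X81.374 Y5.846 F970
M5
G00 X143.778 Y76.482
M3 S847
G1 X140.820 Y83.623 F970
G1 X133.679 Y86.581
G1 X126.538 Y83.623
G1 X123.580 Y76.482
G1 X126.538 Y69.341
G1 X133.679 Y66.383
G1 X140.820 Y69.341
G1 X143.778 Y76.482
M5
G00 X0.000 Y0.000

Since the viewBox matches the mm dimensions, user units are millimetres directly. The only transform is the Y-flip y_m = 135.361 − y_svg.

Shape 1 is a line segment drawn with `<line>`. Its stroke #008000 means cut at S847, F970. After flipping Y the toolpath is (84.673,12.212) → (81.374,5.846).

Shape 2 is a circle drawn with `<circle>`. Its stroke #008000 means cut at S847, F970. After flipping Y the toolpath is (143.778,76.482) → (140.820,83.623) → (133.679,86.581) → (126.538,83.623) → (123.580,76.482) → (126.538,69.341) → (133.679,66.383) → (140.820,69.341) → (143.778,76.482), returning to the start.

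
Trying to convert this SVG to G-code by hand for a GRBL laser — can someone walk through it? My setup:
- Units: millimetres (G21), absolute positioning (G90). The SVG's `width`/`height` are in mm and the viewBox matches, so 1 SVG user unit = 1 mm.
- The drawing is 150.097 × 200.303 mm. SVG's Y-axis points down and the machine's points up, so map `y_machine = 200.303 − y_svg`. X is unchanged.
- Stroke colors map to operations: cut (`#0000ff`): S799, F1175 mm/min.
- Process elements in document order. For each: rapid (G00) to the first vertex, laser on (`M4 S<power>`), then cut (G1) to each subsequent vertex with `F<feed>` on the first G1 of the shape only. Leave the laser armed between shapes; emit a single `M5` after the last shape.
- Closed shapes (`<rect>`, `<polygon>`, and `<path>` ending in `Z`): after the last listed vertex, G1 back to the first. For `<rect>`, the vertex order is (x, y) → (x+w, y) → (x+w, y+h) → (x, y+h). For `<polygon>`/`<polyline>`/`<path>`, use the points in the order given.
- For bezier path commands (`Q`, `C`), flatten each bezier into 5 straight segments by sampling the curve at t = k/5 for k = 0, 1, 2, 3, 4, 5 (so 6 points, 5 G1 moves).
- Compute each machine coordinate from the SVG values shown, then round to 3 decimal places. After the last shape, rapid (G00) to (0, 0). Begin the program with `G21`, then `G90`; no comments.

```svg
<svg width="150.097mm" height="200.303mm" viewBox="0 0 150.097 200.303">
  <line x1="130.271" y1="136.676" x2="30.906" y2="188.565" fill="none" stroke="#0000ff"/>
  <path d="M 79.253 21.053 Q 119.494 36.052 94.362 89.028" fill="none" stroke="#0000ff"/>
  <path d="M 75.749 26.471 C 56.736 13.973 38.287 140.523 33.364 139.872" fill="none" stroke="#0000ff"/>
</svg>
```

G21
G90
G00 X130.271 Y63.627
M4 S799
G1 X30.906 Y11.738 F1175
G00 X79.253 Y179.250
M4 S799
G1 X92.734 Y171.731 F1175
G1 X100.986 Y161.174
G1 X104.008 Y147.579
G1 X101.800 Y130.946
G1 X94.362 Y111.275
G00 X75.749 Y173.832
M4 S799
G1 X64.513 Y166.775 F1175
G1 X54.034 Y139.126
G1 X44.935 Y103.666
G1 X37.837 Y73.175
G1 X33.364 Y60.431
M5
G00 X0.000 Y0.000

viewBox `0 0 150.097 200.303` with mm width/height → 1 unit = 1 mm. Flip: y_m = 200.303 − y_svg.

**Shape 1** — `<line>` line segment, stroke `#0000ff` → cut (S799, F1175). Machine vertices: (130.271,63.627) → (30.906,11.738). Open path.

**Shape 2** — `<path>` quadratic bezier, stroke `#0000ff` → cut (S799, F1175). Control points (SVG): P0=(79.253,21.053), P1=(119.494,36.052), P2=(94.362,89.028); sampled at t=k/5. Machine vertices: (79.253,179.250) → (92.734,171.731) → (100.986,161.174) → (104.008,147.579) → (101.800,130.946) → (94.362,111.275). Open path.

**Shape 3** — `<path>` cubic bezier, stroke `#0000ff` → cut (S799, F1175). Control points (SVG): P0=(75.749,26.471), P1=(56.736,13.973), P2=(38.287,140.523), P3=(33.364,139.872); sampled at t=k/5. Machine vertices: (75.749,173.832) → (64.513,166.775) → (54.034,139.126) → (44.935,103.666) → (37.837,73.175) → (33.364,60.431). Open path.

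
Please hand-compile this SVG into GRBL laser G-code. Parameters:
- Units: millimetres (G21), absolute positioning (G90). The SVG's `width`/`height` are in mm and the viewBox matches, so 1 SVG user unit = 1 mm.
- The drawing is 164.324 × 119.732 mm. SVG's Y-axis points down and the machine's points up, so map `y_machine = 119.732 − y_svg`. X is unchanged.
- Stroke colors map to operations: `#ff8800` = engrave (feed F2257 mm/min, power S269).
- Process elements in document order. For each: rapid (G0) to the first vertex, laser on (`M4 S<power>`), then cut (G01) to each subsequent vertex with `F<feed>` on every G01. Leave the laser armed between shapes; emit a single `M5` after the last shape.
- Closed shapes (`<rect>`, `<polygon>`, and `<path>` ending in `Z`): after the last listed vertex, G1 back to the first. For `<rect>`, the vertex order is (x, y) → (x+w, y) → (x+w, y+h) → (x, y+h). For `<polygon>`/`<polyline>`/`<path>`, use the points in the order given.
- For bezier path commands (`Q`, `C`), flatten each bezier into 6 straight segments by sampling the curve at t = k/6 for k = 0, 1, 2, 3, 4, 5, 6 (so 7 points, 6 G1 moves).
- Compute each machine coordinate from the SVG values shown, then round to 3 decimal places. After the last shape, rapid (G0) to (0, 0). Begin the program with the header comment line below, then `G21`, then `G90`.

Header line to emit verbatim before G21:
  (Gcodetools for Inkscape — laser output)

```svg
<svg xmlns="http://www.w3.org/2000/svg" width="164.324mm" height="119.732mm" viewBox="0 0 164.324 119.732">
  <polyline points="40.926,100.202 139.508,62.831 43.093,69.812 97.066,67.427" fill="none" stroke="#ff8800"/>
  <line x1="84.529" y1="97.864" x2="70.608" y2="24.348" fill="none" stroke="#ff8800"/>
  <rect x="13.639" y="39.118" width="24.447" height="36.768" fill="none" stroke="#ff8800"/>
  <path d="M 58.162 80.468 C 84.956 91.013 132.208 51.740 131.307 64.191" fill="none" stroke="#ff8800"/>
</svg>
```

(Gcodetools for Inkscape — laser output)
G21
G90
G0 X40.926 Y19.530
M4 S269
G01 X139.508 Y56.901 F2257
G01 X43.093 Y49.920 F2257
G01 X97.066 Y52.305 F2257
G0 X84.529 Y21.868
M4 S269
G01 X70.608 Y95.384 F2257
G0 X13.639 Y80.614
M4 S269
G01 X38.086 Y80.614 F2257
G01 X38.086 Y43.846 F2257
G01 X13.639 Y43.846 F2257
G01 X13.639 Y80.614 F2257
G0 X58.162 Y39.264
M4 S269
G01 X72.946 Y37.673 F2257
G01 X89.234 Y41.564 F2257
G01 X105.120 Y48.117 F2257
G01 X118.698 Y54.511 F2257
G01 X128.062 Y57.926 F2257
G01 X131.307 Y55.541 F2257
M5
G0 X0.000 Y0.000

viewBox `0 0 164.324 119.732` with mm width/height → 1 unit = 1 mm. Flip: y_m = 119.732 − y_svg.

**Shape 1** — `<polyline>` open polyline, stroke `#ff8800` → engrave (S269, F2257). Machine vertices: (40.926,19.530) → (139.508,56.901) → (43.093,49.920) → (97.066,52.305). Open path.

**Shape 2** — `<line>` line segment, stroke `#ff8800` → engrave (S269, F2257). Machine vertices: (84.529,21.868) → (70.608,95.384). Open path.

**Shape 3** — `<rect>` rectangle, stroke `#ff8800` → engrave (S269, F2257). Machine vertices: (13.639,80.614) → (38.086,80.614) → (38.086,43.846) → (13.639,43.846) → (13.639,80.614). Closed: final G1 returns to the first vertex.

**Shape 4** — `<path>` cubic bezier, stroke `#ff8800` → engrave (S269, F2257). Control points (SVG): P0=(58.162,80.468), P1=(84.956,91.013), P2=(132.208,51.740), P3=(131.307,64.191); sampled at t=k/6. Machine vertices: (58.162,39.264) → (72.946,37.673) → (89.234,41.564) → (105.120,48.117) → (118.698,54.511) → (128.062,57.926) → (131.307,55.541). Open path.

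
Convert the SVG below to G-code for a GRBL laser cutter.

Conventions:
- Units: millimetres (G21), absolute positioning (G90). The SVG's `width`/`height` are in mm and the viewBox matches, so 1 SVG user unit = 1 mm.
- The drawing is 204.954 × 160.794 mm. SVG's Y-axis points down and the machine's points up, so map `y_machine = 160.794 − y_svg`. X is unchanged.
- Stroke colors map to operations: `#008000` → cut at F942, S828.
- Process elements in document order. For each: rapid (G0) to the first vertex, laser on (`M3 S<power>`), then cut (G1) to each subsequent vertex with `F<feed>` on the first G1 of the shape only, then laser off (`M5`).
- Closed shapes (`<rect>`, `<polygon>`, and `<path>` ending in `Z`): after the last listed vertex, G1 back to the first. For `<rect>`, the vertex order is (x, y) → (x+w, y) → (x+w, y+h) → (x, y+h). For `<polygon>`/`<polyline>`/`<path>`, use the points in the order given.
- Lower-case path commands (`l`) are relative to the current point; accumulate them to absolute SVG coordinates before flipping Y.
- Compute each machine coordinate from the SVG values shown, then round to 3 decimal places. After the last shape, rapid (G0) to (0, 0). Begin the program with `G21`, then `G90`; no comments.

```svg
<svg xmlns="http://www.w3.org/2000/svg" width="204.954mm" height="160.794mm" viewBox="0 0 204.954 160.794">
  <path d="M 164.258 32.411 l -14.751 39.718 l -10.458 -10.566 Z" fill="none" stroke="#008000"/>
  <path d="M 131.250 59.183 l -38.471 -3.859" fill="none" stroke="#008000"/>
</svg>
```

1 u = 1 mm; y_m = 160.794 − y.

[1] `<path>` closed polygon, #008000→cut S828 F942: (164.258,128.383) → (149.507,88.665) → (139.049,99.231) → (164.258,128.383) (closed)

[2] `<path>` line segment, #008000→cut S828 F942: (131.250,101.611) → (92.779,105.470)

G21
G90
G0 X164.258 Y128.383
M3 S828
G1 X149.507 Y88.665 F942
G1 X139.049 Y99.231
G1 X164.258 Y128.383
M5
G0 X131.250 Y101.611
M3 S828
G1 X92.779 Y105.470 F942
M5
G0 X0.000 Y0.000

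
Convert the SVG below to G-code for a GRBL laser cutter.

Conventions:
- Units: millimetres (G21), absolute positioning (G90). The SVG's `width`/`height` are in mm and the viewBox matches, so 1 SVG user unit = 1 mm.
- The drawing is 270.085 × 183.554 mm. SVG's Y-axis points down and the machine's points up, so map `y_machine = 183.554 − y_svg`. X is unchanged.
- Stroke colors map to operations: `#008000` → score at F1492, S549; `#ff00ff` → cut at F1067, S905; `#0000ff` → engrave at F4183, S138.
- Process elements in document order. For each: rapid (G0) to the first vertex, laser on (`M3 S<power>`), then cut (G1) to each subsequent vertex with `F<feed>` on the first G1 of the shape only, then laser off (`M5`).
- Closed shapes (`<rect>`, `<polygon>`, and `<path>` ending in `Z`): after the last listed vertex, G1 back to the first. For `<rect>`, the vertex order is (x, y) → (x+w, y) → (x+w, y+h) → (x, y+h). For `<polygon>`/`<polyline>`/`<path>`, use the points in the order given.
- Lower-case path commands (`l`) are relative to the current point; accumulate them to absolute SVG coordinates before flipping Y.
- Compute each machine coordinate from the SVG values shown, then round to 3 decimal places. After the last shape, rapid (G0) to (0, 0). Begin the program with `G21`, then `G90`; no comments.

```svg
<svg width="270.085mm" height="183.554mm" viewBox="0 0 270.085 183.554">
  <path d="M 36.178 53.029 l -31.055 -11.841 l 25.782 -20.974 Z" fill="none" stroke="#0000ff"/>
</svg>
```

G21
G90
G0 X36.178 Y130.525
M3 S138
G1 X5.123 Y142.366 F4183
G1 X30.905 Y163.340
G1 X36.178 Y130.525
M5
G0 X0.000 Y0.000

1 u = 1 mm; y_m = 183.554 − y.

[1] `<path>` regular polygon, #0000ff→engrave S138 F4183: (36.178,130.525) → (5.123,142.366) → (30.905,163.340) → (36.178,130.525) (closed)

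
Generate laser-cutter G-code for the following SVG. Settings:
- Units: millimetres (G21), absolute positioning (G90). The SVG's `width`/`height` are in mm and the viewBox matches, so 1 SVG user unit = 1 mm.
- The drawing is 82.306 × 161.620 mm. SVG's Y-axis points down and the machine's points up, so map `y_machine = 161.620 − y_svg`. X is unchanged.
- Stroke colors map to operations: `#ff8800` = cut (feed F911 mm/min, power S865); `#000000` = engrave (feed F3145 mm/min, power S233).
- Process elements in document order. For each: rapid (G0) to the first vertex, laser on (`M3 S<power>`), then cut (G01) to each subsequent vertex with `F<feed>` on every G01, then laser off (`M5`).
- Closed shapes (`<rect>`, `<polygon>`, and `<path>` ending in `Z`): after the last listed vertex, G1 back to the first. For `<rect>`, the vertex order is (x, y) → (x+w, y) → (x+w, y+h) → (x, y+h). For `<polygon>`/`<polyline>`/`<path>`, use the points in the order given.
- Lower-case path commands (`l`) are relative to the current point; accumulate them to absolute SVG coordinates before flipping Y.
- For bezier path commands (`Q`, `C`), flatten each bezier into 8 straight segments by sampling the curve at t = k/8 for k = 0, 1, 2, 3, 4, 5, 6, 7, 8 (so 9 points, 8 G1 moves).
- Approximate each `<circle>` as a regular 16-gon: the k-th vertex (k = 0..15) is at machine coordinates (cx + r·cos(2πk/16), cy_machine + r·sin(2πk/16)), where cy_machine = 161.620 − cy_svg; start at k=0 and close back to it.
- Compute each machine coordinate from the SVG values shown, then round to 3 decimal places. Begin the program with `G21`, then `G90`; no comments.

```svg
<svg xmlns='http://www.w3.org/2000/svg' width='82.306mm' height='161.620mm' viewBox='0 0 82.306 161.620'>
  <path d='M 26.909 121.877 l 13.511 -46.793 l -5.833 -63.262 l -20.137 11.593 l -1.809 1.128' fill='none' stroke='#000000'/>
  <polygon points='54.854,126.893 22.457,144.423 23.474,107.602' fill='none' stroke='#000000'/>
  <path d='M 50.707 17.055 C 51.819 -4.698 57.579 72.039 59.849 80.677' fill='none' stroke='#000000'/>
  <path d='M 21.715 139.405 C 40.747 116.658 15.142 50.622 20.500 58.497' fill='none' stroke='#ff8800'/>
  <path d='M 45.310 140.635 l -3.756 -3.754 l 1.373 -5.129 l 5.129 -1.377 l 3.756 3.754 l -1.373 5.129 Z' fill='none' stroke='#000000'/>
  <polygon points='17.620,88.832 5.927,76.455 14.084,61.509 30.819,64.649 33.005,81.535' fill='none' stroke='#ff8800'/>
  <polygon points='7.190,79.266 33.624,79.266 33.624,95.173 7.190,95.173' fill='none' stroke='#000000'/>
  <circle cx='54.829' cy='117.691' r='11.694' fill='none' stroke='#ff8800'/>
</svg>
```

1 u = 1 mm; y_m = 161.620 − y.

[1] `<path>` open polyline, #000000→engrave S233 F3145: (26.909,39.743) → (40.420,86.536) → (34.587,149.798) → (14.450,138.205) → (12.641,137.077)

[2] `<polygon>` regular polygon, #000000→engrave S233 F3145: (54.854,34.727) → (22.457,17.197) → (23.474,54.018) → (54.854,34.727) (closed)

[3] `<path>` cubic bezier, #000000→engrave S233 F3145: (50.707,144.565) → (51.326,148.431) → (52.285,145.016) → (53.490,136.272) → (54.844,124.151) → (56.252,110.605) → (57.619,97.587) → (58.850,87.049) → (59.849,80.943)

[4] `<path>` cubic bezier, #ff8800→cut S865 F911: (21.715,22.215) → (26.907,32.545) → (28.801,45.561) → (28.281,59.887) → (26.235,74.152) → (23.548,86.982) → (21.106,97.002) → (19.794,102.840) → (20.500,103.123)

[5] `<path>` regular polygon, #000000→engrave S233 F3145: (45.310,20.985) → (41.554,24.739) → (42.927,29.868) → (48.056,31.245) → (51.812,27.491) → (50.439,22.362) → (45.310,20.985) (closed)

[6] `<polygon>` regular polygon, #ff8800→cut S865 F911: (17.620,72.788) → (5.927,85.165) → (14.084,100.111) → (30.819,96.971) → (33.005,80.085) → (17.620,72.788) (closed)

[7] `<polygon>` rectangle, #000000→engrave S233 F3145: (7.190,82.354) → (33.624,82.354) → (33.624,66.447) → (7.190,66.447) → (7.190,82.354) (closed)

[8] `<circle>` circle, #ff8800→cut S865 F911: (66.523,43.929) → (65.633,48.404) → (63.098,52.198) → (59.304,54.733) → (54.829,55.623) → (50.354,54.733) → (46.560,52.198) → (44.025,48.404) → (43.135,43.929) → (44.025,39.454) → (46.560,35.660) → (50.354,33.125) → (54.829,32.235) → (59.304,33.125) → (63.098,35.660) → (65.633,39.454) → (66.523,43.929) (closed)

G21
G90
G0 X26.909 Y39.743
M3 S233
G01 X40.420 Y86.536 F3145
G01 X34.587 Y149.798 F3145
G01 X14.450 Y138.205 F3145
G01 X12.641 Y137.077 F3145
M5
G0 X54.854 Y34.727
M3 S233
G01 X22.457 Y17.197 F3145
G01 X23.474 Y54.018 F3145
G01 X54.854 Y34.727 F3145
M5
G0 X50.707 Y144.565
M3 S233
G01 X51.326 Y148.431 F3145
G01 X52.285 Y145.016 F3145
G01 X53.490 Y136.272 F3145
G01 X54.844 Y124.151 F3145
G01 X56.252 Y110.605 F3145
G01 X57.619 Y97.587 F3145
G01 X58.850 Y87.049 F3145
G01 X59.849 Y80.943 F3145
M5
G0 X21.715 Y22.215
M3 S865
G01 X26.907 Y32.545 F911
G01 X28.801 Y45.561 F911
G01 X28.281 Y59.887 F911
G01 X26.235 Y74.152 F911
G01 X23.548 Y86.982 F911
G01 X21.106 Y97.002 F911
G01 X19.794 Y102.840 F911
G01 X20.500 Y103.123 F911
M5
G0 X45.310 Y20.985
M3 S233
G01 X41.554 Y24.739 F3145
G01 X42.927 Y29.868 F3145
G01 X48.056 Y31.245 F3145
G01 X51.812 Y27.491 F3145
G01 X50.439 Y22.362 F3145
G01 X45.310 Y20.985 F3145
M5
G0 X17.620 Y72.788
M3 S865
G01 X5.927 Y85.165 F911
G01 X14.084 Y100.111 F911
G01 X30.819 Y96.971 F911
G01 X33.005 Y80.085 F911
G01 X17.620 Y72.788 F911
M5
G0 X7.190 Y82.354
M3 S233
G01 X33.624 Y82.354 F3145
G01 X33.624 Y66.447 F3145
G01 X7.190 Y66.447 F3145
G01 X7.190 Y82.354 F3145
M5
G0 X66.523 Y43.929
M3 S865
G01 X65.633 Y48.404 F911
G01 X63.098 Y52.198 F911
G01 X59.304 Y54.733 F911
G01 X54.829 Y55.623 F911
G01 X50.354 Y54.733 F911
G01 X46.560 Y52.198 F911
G01 X44.025 Y48.404 F911
G01 X43.135 Y43.929 F911
G01 X44.025 Y39.454 F911
G01 X46.560 Y35.660 F911
G01 X50.354 Y33.125 F911
G01 X54.829 Y32.235 F911
G01 X59.304 Y33.125 F911
G01 X63.098 Y35.660 F911
G01 X65.633 Y39.454 F911
G01 X66.523 Y43.929 F911
M5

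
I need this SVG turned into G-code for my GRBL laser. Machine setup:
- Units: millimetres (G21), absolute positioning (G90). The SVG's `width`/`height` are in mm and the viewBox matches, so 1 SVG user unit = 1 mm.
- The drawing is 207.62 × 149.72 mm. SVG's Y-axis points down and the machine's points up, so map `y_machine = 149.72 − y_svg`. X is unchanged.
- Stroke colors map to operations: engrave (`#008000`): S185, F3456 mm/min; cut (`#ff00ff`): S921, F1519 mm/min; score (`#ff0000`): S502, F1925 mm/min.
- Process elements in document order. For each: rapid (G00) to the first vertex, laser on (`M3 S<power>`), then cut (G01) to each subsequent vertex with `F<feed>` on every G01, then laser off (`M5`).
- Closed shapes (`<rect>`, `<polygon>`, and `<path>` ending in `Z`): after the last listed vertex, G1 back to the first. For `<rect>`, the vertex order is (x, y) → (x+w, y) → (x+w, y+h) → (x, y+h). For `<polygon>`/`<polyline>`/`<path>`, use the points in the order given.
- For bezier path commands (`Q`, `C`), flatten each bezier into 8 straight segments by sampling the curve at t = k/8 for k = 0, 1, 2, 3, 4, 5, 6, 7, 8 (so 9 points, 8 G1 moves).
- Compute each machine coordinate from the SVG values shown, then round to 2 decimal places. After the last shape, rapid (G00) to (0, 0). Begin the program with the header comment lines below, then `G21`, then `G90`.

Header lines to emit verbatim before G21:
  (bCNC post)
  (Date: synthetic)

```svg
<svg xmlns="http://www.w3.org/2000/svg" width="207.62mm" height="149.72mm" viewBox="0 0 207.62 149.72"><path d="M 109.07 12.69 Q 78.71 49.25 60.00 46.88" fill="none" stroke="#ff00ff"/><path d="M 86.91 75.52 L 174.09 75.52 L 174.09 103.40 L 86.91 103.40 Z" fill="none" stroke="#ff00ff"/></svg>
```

Since the viewBox matches the mm dimensions, user units are millimetres directly. The only transform is the Y-flip y_m = 149.72 − y_svg.

Shape 1 is a quadratic bezier drawn with `<path>`. Its stroke #ff00ff means cut at S921, F1519. After flipping Y the toolpath is (109.07,137.03) → (101.66,128.50) → (94.62,121.18) → (87.94,115.08) → (81.62,110.20) → (75.67,106.54) → (70.08,104.09) → (64.86,102.86) → (60.00,102.84).

Shape 2 is a rectangle drawn with `<path>`. Its stroke #ff00ff means cut at S921, F1519. After flipping Y the toolpath is (86.91,74.20) → (174.09,74.20) → (174.09,46.32) → (86.91,46.32) → (86.91,74.20), returning to the start.

(bCNC post)
(Date: synthetic)
G21
G90
G00 X109.07 Y137.03
M3 S921
G01 X101.66 Y128.50 F1519
G01 X94.62 Y121.18 F1519
G01 X87.94 Y115.08 F1519
G01 X81.62 Y110.20 F1519
G01 X75.67 Y106.54 F1519
G01 X70.08 Y104.09 F1519
G01 X64.86 Y102.86 F1519
G01 X60.00 Y102.84 F1519
M5
G00 X86.91 Y74.20
M3 S921
G01 X174.09 Y74.20 F1519
G01 X174.09 Y46.32 F1519
G01 X86.91 Y46.32 F1519
G01 X86.91 Y74.20 F1519
M5
G00 X0.00 Y0.00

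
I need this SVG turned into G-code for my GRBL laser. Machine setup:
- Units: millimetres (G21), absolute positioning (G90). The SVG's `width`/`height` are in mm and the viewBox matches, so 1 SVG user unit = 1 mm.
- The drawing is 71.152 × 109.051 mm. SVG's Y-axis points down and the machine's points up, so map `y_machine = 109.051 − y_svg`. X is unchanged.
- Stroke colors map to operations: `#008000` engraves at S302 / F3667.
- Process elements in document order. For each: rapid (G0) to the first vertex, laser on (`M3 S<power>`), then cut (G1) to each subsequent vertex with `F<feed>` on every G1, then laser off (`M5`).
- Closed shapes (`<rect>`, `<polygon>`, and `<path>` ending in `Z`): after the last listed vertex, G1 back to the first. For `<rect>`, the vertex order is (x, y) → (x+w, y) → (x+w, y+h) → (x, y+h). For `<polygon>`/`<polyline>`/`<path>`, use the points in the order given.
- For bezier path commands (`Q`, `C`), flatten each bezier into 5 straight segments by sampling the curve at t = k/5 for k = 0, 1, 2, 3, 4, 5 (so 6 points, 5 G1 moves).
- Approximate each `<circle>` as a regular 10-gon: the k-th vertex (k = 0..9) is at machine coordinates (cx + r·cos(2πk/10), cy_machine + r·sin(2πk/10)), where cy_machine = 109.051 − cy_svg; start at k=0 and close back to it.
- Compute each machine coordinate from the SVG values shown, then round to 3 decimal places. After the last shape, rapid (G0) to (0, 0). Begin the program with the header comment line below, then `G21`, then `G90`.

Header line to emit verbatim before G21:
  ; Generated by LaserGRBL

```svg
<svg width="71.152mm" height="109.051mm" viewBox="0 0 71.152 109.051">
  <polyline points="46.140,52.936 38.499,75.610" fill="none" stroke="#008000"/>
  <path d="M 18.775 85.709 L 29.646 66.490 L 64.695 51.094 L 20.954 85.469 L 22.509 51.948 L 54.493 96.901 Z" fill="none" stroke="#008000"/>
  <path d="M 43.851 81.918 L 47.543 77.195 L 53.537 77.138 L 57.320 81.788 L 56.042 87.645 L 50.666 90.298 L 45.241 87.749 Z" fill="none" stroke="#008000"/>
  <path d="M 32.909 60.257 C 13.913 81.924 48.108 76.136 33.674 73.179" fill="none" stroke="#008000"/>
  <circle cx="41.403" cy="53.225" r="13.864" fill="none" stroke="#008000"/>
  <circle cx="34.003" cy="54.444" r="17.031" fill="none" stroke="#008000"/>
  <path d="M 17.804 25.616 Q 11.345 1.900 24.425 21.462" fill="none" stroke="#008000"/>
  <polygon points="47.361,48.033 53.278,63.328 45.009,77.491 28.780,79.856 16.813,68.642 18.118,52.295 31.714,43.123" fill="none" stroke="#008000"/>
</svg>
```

1 u = 1 mm; y_m = 109.051 − y.

[1] `<polyline>` line segment, #008000→engrave S302 F3667: (46.140,56.115) → (38.499,33.441)

[2] `<path>` closed polygon, #008000→engrave S302 F3667: (18.775,23.342) → (29.646,42.561) → (64.695,57.957) → (20.954,23.582) → (22.509,57.103) → (54.493,12.150) → (18.775,23.342) (closed)

[3] `<path>` regular polygon, #008000→engrave S302 F3667: (43.851,27.133) → (47.543,31.856) → (53.537,31.913) → (57.320,27.263) → (56.042,21.406) → (50.666,18.753) → (45.241,21.302) → (43.851,27.133) (closed)

[4] `<path>` cubic bezier, #008000→engrave S302 F3667: (32.909,48.794) → (27.080,38.846) → (29.129,34.034) → (34.169,32.903) → (37.313,34.000) → (33.674,35.872)

[5] `<circle>` circle, #008000→engrave S302 F3667: (55.267,55.826) → (52.619,63.975) → (45.687,69.011) → (37.119,69.011) → (30.187,63.975) → (27.539,55.826) → (30.187,47.677) → (37.119,42.641) → (45.687,42.641) → (52.619,47.677) → (55.267,55.826) (closed)

[6] `<circle>` circle, #008000→engrave S302 F3667: (51.034,54.607) → (47.781,64.618) → (39.266,70.804) → (28.740,70.804) → (20.225,64.618) → (16.972,54.607) → (20.225,44.596) → (28.740,38.410) → (39.266,38.410) → (47.781,44.596) → (51.034,54.607) (closed)

[7] `<path>` quadratic bezier, #008000→engrave S302 F3667: (17.804,83.435) → (16.002,91.190) → (15.763,95.483) → (17.087,96.314) → (19.975,93.683) → (24.425,87.589)

[8] `<polygon>` regular polygon, #008000→engrave S302 F3667: (47.361,61.018) → (53.278,45.723) → (45.009,31.560) → (28.780,29.195) → (16.813,40.409) → (18.118,56.756) → (31.714,65.928) → (47.361,61.018) (closed)

; Generated by LaserGRBL
G21
G90
G0 X46.140 Y56.115
M3 S302
G1 X38.499 Y33.441 F3667
M5
G0 X18.775 Y23.342
M3 S302
G1 X29.646 Y42.561 F3667
G1 X64.695 Y57.957 F3667
G1 X20.954 Y23.582 F3667
G1 X22.509 Y57.103 F3667
G1 X54.493 Y12.150 F3667
G1 X18.775 Y23.342 F3667
M5
G0 X43.851 Y27.133
M3 S302
G1 X47.543 Y31.856 F3667
G1 X53.537 Y31.913 F3667
G1 X57.320 Y27.263 F3667
G1 X56.042 Y21.406 F3667
G1 X50.666 Y18.753 F3667
G1 X45.241 Y21.302 F3667
G1 X43.851 Y27.133 F3667
M5
G0 X32.909 Y48.794
M3 S302
G1 X27.080 Y38.846 F3667
G1 X29.129 Y34.034 F3667
G1 X34.169 Y32.903 F3667
G1 X37.313 Y34.000 F3667
G1 X33.674 Y35.872 F3667
M5
G0 X55.267 Y55.826
M3 S302
G1 X52.619 Y63.975 F3667
G1 X45.687 Y69.011 F3667
G1 X37.119 Y69.011 F3667
G1 X30.187 Y63.975 F3667
G1 X27.539 Y55.826 F3667
G1 X30.187 Y47.677 F3667
G1 X37.119 Y42.641 F3667
G1 X45.687 Y42.641 F3667
G1 X52.619 Y47.677 F3667
G1 X55.267 Y55.826 F3667
M5
G0 X51.034 Y54.607
M3 S302
G1 X47.781 Y64.618 F3667
G1 X39.266 Y70.804 F3667
G1 X28.740 Y70.804 F3667
G1 X20.225 Y64.618 F3667
G1 X16.972 Y54.607 F3667
G1 X20.225 Y44.596 F3667
G1 X28.740 Y38.410 F3667
G1 X39.266 Y38.410 F3667
G1 X47.781 Y44.596 F3667
G1 X51.034 Y54.607 F3667
M5
G0 X17.804 Y83.435
M3 S302
G1 X16.002 Y91.190 F3667
G1 X15.763 Y95.483 F3667
G1 X17.087 Y96.314 F3667
G1 X19.975 Y93.683 F3667
G1 X24.425 Y87.589 F3667
M5
G0 X47.361 Y61.018
M3 S302
G1 X53.278 Y45.723 F3667
G1 X45.009 Y31.560 F3667
G1 X28.780 Y29.195 F3667
G1 X16.813 Y40.409 F3667
G1 X18.118 Y56.756 F3667
G1 X31.714 Y65.928 F3667
G1 X47.361 Y61.018 F3667
M5
G0 X0.000 Y0.000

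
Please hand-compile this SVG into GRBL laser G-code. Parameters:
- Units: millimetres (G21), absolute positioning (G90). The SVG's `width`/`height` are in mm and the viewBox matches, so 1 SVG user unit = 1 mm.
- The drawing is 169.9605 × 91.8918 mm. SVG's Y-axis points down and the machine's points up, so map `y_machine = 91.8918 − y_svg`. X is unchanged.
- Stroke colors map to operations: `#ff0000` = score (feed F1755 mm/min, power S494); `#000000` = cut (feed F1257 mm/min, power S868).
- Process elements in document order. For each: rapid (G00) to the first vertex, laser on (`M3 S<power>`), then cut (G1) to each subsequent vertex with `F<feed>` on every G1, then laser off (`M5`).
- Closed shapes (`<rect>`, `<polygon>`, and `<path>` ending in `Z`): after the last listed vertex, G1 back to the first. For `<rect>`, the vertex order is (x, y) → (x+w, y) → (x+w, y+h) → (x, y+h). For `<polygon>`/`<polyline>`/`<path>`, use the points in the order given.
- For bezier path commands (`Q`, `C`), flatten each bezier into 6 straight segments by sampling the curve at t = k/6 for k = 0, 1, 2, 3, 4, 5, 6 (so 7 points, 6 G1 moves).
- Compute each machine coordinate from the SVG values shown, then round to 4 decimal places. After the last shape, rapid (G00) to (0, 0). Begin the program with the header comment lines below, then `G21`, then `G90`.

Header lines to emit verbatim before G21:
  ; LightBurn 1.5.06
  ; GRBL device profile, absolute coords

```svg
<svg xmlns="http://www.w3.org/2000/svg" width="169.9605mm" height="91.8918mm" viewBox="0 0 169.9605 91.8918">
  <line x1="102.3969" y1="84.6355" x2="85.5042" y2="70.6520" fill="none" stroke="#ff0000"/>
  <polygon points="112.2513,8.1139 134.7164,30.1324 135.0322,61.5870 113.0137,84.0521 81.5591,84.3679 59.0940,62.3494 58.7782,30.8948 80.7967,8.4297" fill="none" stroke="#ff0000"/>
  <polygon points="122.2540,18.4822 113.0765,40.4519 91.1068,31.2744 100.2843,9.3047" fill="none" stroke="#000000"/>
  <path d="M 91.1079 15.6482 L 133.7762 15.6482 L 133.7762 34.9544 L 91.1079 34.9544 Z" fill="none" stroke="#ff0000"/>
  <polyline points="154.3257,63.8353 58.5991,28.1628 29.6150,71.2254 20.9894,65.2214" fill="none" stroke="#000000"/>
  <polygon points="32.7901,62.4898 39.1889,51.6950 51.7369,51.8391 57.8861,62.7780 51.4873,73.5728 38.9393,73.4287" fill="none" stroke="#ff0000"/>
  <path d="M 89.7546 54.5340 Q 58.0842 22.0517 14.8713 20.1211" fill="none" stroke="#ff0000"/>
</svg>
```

Since the viewBox matches the mm dimensions, user units are millimetres directly. The only transform is the Y-flip y_m = 91.8918 − y_svg.

Shape 1 is a line segment drawn with `<line>`. Its stroke #ff0000 means score at S494, F1755. After flipping Y the toolpath is (102.3969,7.2563) → (85.5042,21.2398).

Shape 2 is a regular polygon drawn with `<polygon>`. Its stroke #ff0000 means score at S494, F1755. After flipping Y the toolpath is (112.2513,83.7779) → (134.7164,61.7594) → (135.0322,30.3048) → (113.0137,7.8397) → (81.5591,7.5239) → (59.0940,29.5424) → (58.7782,60.9970) → (80.7967,83.4621) → (112.2513,83.7779), returning to the start.

Shape 3 is a regular polygon drawn with `<polygon>`. Its stroke #000000 means cut at S868, F1257. After flipping Y the toolpath is (122.2540,73.4096) → (113.0765,51.4399) → (91.1068,60.6174) → (100.2843,82.5871) → (122.2540,73.4096), returning to the start.

Shape 4 is a rectangle drawn with `<path>`. Its stroke #ff0000 means score at S494, F1755. After flipping Y the toolpath is (91.1079,76.2436) → (133.7762,76.2436) → (133.7762,56.9374) → (91.1079,56.9374) → (91.1079,76.2436), returning to the start.

Shape 5 is a open polyline drawn with `<polyline>`. Its stroke #000000 means cut at S868, F1257. After flipping Y the toolpath is (154.3257,28.0565) → (58.5991,63.7290) → (29.6150,20.6664) → (20.9894,26.6704).

Shape 6 is a regular polygon drawn with `<polygon>`. Its stroke #ff0000 means score at S494, F1755. After flipping Y the toolpath is (32.7901,29.4020) → (39.1889,40.1968) → (51.7369,40.0527) → (57.8861,29.1138) → (51.4873,18.3190) → (38.9393,18.4631) → (32.7901,29.4020), returning to the start.

Shape 7 is a quadratic bezier drawn with `<path>`. Its stroke #ff0000 means score at S494, F1755. After flipping Y the toolpath is (89.7546,37.3578) → (78.8772,47.3366) → (67.3585,55.6180) → (55.1986,62.2022) → (42.3974,67.0890) → (28.9550,70.2785) → (14.8713,71.7707).

; LightBurn 1.5.06
; GRBL device profile, absolute coords
G21
G90
G00 X102.3969 Y7.2563
M3 S494
G1 X85.5042 Y21.2398 F1755
M5
G00 X112.2513 Y83.7779
M3 S494
G1 X134.7164 Y61.7594 F1755
G1 X135.0322 Y30.3048 F1755
G1 X113.0137 Y7.8397 F1755
G1 X81.5591 Y7.5239 F1755
G1 X59.0940 Y29.5424 F1755
G1 X58.7782 Y60.9970 F1755
G1 X80.7967 Y83.4621 F1755
G1 X112.2513 Y83.7779 F1755
M5
G00 X122.2540 Y73.4096
M3 S868
G1 X113.0765 Y51.4399 F1257
G1 X91.1068 Y60.6174 F1257
G1 X100.2843 Y82.5871 F1257
G1 X122.2540 Y73.4096 F1257
M5
G00 X91.1079 Y76.2436
M3 S494
G1 X133.7762 Y76.2436 F1755
G1 X133.7762 Y56.9374 F1755
G1 X91.1079 Y56.9374 F1755
G1 X91.1079 Y76.2436 F1755
M5
G00 X154.3257 Y28.0565
M3 S868
G1 X58.5991 Y63.7290 F1257
G1 X29.6150 Y20.6664 F1257
G1 X20.9894 Y26.6704 F1257
M5
G00 X32.7901 Y29.4020
M3 S494
G1 X39.1889 Y40.1968 F1755
G1 X51.7369 Y40.0527 F1755
G1 X57.8861 Y29.1138 F1755
G1 X51.4873 Y18.3190 F1755
G1 X38.9393 Y18.4631 F1755
G1 X32.7901 Y29.4020 F1755
M5
G00 X89.7546 Y37.3578
M3 S494
G1 X78.8772 Y47.3366 F1755
G1 X67.3585 Y55.6180 F1755
G1 X55.1986 Y62.2022 F1755
G1 X42.3974 Y67.0890 F1755
G1 X28.9550 Y70.2785 F1755
G1 X14.8713 Y71.7707 F1755
M5
G00 X0.0000 Y0.0000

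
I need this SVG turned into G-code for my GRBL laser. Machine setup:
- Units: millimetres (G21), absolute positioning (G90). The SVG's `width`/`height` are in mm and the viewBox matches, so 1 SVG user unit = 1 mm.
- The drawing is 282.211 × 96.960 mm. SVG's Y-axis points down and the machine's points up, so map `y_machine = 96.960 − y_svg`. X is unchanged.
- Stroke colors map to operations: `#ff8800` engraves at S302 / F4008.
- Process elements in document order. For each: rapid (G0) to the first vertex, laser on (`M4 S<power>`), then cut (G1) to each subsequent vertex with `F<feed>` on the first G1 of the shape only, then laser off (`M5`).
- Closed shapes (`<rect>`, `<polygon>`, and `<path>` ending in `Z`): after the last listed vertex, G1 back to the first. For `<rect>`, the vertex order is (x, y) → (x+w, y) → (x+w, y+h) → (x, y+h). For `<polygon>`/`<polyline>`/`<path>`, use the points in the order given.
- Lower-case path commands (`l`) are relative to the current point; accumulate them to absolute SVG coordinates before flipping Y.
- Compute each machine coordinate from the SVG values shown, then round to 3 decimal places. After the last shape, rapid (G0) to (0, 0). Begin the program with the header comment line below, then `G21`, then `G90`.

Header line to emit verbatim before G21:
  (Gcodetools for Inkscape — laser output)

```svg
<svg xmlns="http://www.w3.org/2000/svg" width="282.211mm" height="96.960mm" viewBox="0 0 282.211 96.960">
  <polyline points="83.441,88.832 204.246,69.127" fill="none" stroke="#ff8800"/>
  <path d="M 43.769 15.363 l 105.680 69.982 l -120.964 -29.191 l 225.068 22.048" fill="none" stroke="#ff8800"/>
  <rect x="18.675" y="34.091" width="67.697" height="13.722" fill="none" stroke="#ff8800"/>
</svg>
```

1 u = 1 mm; y_m = 96.960 − y.

[1] `<polyline>` line segment, #ff8800→engrave S302 F4008: (83.441,8.128) → (204.246,27.833)

[2] `<path>` open polyline, #ff8800→engrave S302 F4008: (43.769,81.597) → (149.449,11.615) → (28.485,40.806) → (253.553,18.758)

[3] `<rect>` rectangle, #ff8800→engrave S302 F4008: (18.675,62.869) → (86.372,62.869) → (86.372,49.147) → (18.675,49.147) → (18.675,62.869) (closed)

(Gcodetools for Inkscape — laser output)
G21
G90
G0 X83.441 Y8.128
M4 S302
G1 X204.246 Y27.833 F4008
M5
G0 X43.769 Y81.597
M4 S302
G1 X149.449 Y11.615 F4008
G1 X28.485 Y40.806
G1 X253.553 Y18.758
M5
G0 X18.675 Y62.869
M4 S302
G1 X86.372 Y62.869 F4008
G1 X86.372 Y49.147
G1 X18.675 Y49.147
G1 X18.675 Y62.869
M5
G0 X0.000 Y0.000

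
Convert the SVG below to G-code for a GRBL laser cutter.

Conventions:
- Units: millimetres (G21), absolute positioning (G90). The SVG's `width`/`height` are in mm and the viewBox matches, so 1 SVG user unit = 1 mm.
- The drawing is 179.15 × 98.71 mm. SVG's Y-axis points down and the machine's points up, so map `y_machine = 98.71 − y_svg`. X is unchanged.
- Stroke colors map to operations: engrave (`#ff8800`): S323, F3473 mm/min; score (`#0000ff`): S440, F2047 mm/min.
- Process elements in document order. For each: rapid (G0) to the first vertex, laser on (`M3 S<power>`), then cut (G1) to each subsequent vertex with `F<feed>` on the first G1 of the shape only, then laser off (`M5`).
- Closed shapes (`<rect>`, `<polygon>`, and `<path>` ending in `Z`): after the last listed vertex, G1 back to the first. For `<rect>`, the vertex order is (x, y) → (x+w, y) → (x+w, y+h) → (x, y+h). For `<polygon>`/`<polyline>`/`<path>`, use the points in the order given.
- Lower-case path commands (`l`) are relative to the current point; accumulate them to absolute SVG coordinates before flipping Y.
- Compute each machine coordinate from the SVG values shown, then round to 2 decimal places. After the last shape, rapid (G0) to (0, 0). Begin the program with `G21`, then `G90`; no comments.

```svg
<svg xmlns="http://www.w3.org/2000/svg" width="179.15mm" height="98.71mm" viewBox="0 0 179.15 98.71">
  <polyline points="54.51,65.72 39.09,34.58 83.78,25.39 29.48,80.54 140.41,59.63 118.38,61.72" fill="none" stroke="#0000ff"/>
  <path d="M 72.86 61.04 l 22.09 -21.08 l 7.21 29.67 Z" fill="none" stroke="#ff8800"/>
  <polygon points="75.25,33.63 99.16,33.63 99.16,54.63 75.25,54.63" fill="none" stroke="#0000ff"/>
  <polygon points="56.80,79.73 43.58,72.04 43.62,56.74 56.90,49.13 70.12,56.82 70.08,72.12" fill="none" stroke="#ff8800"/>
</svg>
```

G21
G90
G0 X54.51 Y32.99
M3 S440
G1 X39.09 Y64.13 F2047
G1 X83.78 Y73.32
G1 X29.48 Y18.17
G1 X140.41 Y39.08
G1 X118.38 Y36.99
M5
G0 X72.86 Y37.67
M3 S323
G1 X94.95 Y58.75 F3473
G1 X102.16 Y29.08
G1 X72.86 Y37.67
M5
G0 X75.25 Y65.08
M3 S440
G1 X99.16 Y65.08 F2047
G1 X99.16 Y44.08
G1 X75.25 Y44.08
G1 X75.25 Y65.08
M5
G0 X56.80 Y18.98
M3 S323
G1 X43.58 Y26.67 F3473
G1 X43.62 Y41.97
G1 X56.90 Y49.58
G1 X70.12 Y41.89
G1 X70.08 Y26.59
G1 X56.80 Y18.98
M5
G0 X0.00 Y0.00

viewBox `0 0 179.15 98.71` with mm width/height → 1 unit = 1 mm. Flip: y_m = 98.71 − y_svg.

**Shape 1** — `<polyline>` open polyline, stroke `#0000ff` → score (S440, F2047). Machine vertices: (54.51,32.99) → (39.09,64.13) → (83.78,73.32) → (29.48,18.17) → (140.41,39.08) → (118.38,36.99). Open path.

**Shape 2** — `<path>` regular polygon, stroke `#ff8800` → engrave (S323, F3473). Machine vertices: (72.86,37.67) → (94.95,58.75) → (102.16,29.08) → (72.86,37.67). Closed: final G1 returns to the first vertex.

**Shape 3** — `<polygon>` rectangle, stroke `#0000ff` → score (S440, F2047). Machine vertices: (75.25,65.08) → (99.16,65.08) → (99.16,44.08) → (75.25,44.08) → (75.25,65.08). Closed: final G1 returns to the first vertex.

**Shape 4** — `<polygon>` regular polygon, stroke `#ff8800` → engrave (S323, F3473). Machine vertices: (56.80,18.98) → (43.58,26.67) → (43.62,41.97) → (56.90,49.58) → (70.12,41.89) → (70.08,26.59) → (56.80,18.98). Closed: final G1 returns to the first vertex.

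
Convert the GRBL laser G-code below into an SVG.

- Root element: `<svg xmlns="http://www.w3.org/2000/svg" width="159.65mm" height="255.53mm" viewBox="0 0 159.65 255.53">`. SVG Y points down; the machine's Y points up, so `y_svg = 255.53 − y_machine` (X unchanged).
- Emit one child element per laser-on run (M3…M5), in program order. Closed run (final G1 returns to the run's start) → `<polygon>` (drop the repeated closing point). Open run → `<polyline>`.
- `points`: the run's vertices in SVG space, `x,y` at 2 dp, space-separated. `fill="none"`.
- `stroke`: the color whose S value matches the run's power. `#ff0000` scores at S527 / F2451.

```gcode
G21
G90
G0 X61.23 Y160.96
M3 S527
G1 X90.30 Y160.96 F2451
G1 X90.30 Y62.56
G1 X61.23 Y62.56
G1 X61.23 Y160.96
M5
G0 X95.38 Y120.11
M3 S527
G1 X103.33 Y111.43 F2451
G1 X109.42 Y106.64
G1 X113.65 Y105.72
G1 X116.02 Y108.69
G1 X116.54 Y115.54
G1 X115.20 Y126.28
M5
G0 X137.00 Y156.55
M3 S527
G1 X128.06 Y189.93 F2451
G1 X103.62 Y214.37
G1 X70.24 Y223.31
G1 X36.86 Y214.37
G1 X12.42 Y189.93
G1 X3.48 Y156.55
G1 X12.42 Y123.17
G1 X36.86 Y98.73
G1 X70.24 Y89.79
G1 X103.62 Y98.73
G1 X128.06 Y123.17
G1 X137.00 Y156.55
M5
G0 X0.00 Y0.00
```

<svg xmlns="http://www.w3.org/2000/svg" width="159.65mm" height="255.53mm" viewBox="0 0 159.65 255.53">
  <polygon points="61.23,94.57 90.30,94.57 90.30,192.97 61.23,192.97" fill="none" stroke="#ff0000"/>
  <polyline points="95.38,135.42 103.33,144.10 109.42,148.89 113.65,149.81 116.02,146.84 116.54,139.99 115.20,129.25" fill="none" stroke="#ff0000"/>
  <polygon points="137.00,98.98 128.06,65.60 103.62,41.16 70.24,32.22 36.86,41.16 12.42,65.60 3.48,98.98 12.42,132.36 36.86,156.80 70.24,165.74 103.62,156.80 128.06,132.36" fill="none" stroke="#ff0000"/>
</svg>

Machine Y-up, SVG Y-down with viewBox height 255.53, so y_svg = 255.53 − y_machine; X carries over. Every run uses S527, so all elements get stroke `#ff0000` (score).

Run 1: The run returns to its start, so emit a `<polygon>` with points (Y-flipped): 61.23,94.57 90.30,94.57 90.30,192.97 61.23,192.97.

Run 2: The run is open, so emit a `<polyline>` with points (Y-flipped): 95.38,135.42 103.33,144.10 109.42,148.89 113.65,149.81 116.02,146.84 116.54,139.99 115.20,129.25.

Run 3: The run returns to its start, so emit a `<polygon>` with points (Y-flipped): 137.00,98.98 128.06,65.60 103.62,41.16 70.24,32.22 36.86,41.16 12.42,65.60 3.48,98.98 12.42,132.36 36.86,156.80 70.24,165.74 103.62,156.80 128.06,132.36.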